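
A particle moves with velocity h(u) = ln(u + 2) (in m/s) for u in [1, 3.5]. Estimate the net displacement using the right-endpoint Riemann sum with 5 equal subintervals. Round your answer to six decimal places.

3.728660

Δu = (3.5 − 1)/5 = 0.5.
Right endpoints: 1.5, 2, 2.5, 3, 3.5.
h(1.5) ≈ 1.252763, h(2) ≈ 1.386294, h(2.5) ≈ 1.504077, h(3) ≈ 1.609438, h(3.5) ≈ 1.704748.
Sum = Δu · [h(1.5) + h(2) + h(2.5) + h(3) + h(3.5)].
Sum ≈ 3.728660.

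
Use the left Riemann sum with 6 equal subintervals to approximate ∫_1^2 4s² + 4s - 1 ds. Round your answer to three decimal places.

Δs = (2 − 1)/6 = 1/6.
Left endpoints: 1, 7/6, 4/3, 1.5, 5/3, 11/6.
f(1) = 7, f(7/6) = 82/9, f(4/3) = 103/9, f(1.5) = 14, f(5/3) = 151/9, f(11/6) = 178/9.
Sum = Δs · [f(1) + f(7/6) + f(4/3) + ...].
Sum ≈ 13.019.

13.019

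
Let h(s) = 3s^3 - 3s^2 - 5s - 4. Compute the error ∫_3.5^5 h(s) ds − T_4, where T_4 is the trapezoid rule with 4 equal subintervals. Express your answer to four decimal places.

-1.2393

Exact integral: ∫_3.5^5 h(s) ds = 236.203125.
T_4 ≈ 237.442383.
Error ≈ 236.203125 − 237.442383 ≈ -1.2393.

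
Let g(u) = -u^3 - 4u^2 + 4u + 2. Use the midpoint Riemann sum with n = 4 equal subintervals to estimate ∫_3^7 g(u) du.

Δu = (7 − 3)/4 = 1.
Midpoints: 3.5, 4.5, 5.5, 6.5.
g(3.5) = -75.875, g(4.5) = -152.125, g(5.5) = -263.375, g(6.5) = -415.625.
Sum = Δu · [g(3.5) + g(4.5) + g(5.5) + g(6.5)].
Sum = -907.

-907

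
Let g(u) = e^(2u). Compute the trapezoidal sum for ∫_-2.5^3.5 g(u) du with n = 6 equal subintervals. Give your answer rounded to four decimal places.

Δu = (3.5 − (-2.5))/6 = 1.
g(-2.5) ≈ 0.0067, g(-1.5) ≈ 0.0498, g(-0.5) ≈ 0.3679, g(0.5) ≈ 2.7183, g(1.5) ≈ 20.0855, g(2.5) ≈ 148.4132, g(3.5) ≈ 1096.6332.
T_6 = (Δu/2)·[g(u_0) + 2g(u_1) + ... + 2g(u_{5}) + g(u_6)].
Sum ≈ 719.9546.

719.9546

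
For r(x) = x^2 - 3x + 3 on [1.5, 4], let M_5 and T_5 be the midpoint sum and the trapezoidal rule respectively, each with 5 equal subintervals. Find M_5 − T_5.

-0.15625

M_5 = 7.03125.
T_5 = 7.1875.
M_5 − T_5 = -0.15625.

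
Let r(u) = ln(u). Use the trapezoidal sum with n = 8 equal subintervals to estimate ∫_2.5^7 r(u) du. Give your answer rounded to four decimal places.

6.8239

Δu = (7 − 2.5)/8 = 0.5625.
r(2.5) ≈ 0.9163, r(3.0625) ≈ 1.1192, r(3.625) ≈ 1.2879, r(4.1875) ≈ 1.4321, r(4.75) ≈ 1.5581, r(5.3125) ≈ 1.6701, r(5.875) ≈ 1.7707, r(6.4375) ≈ 1.8621, r(7) ≈ 1.9459.
T_8 = (Δu/2)·[r(u_0) + 2r(u_1) + ... + 2r(u_{7}) + r(u_8)].
Sum ≈ 6.8239.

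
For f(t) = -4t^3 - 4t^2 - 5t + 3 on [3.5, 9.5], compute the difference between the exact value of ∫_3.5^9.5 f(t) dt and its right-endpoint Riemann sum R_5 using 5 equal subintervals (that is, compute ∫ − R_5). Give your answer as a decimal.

Exact integral: ∫_3.5^9.5 f(t) dt = -9258.
R_5 = -11536.08.
Error = -9258 − (-11536.08) = 2278.08.

2278.08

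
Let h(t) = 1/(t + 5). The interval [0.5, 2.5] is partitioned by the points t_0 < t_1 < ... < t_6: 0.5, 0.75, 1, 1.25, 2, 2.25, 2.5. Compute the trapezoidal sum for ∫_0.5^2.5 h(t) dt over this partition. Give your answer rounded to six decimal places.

0.310450

Subinterval widths: 0.25, 0.25, 0.25, 0.75, 0.25, 0.25.
h(0.5) = 2/11, h(0.75) = 4/23, h(1) = 1/6, h(1.25) = 0.16, h(2) = 1/7, h(2.25) = 4/29, h(2.5) = 2/15.
On each subinterval the trapezoid contributes (Δt_i/2)·[h(t_{i-1}) + h(t_i)].
Sum ≈ 0.310450.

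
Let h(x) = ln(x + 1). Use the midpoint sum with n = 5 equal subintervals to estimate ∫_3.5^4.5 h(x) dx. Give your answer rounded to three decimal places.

Δx = (4.5 − 3.5)/5 = 0.2.
Midpoints: 3.6, 3.8, 4, 4.2, 4.4.
h(3.6) ≈ 1.526, h(3.8) ≈ 1.569, h(4) ≈ 1.609, h(4.2) ≈ 1.649, h(4.4) ≈ 1.686.
Sum = Δx · [h(3.6) + h(3.8) + h(4) + h(4.2) + h(4.4)].
Sum ≈ 1.608.

1.608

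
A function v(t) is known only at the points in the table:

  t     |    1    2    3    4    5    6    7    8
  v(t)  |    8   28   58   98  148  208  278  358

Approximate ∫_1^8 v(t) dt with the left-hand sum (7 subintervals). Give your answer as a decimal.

Δt = 1.
Sum = 1·[8 + 28 + 58 + 98 + 148 + 208 + 278] = 826.

826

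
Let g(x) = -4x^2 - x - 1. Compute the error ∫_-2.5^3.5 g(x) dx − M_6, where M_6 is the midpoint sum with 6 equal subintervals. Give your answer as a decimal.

-2

Exact integral: ∫_-2.5^3.5 g(x) dx = -87.
M_6 = -85.
Error = -87 − (-85) = -2.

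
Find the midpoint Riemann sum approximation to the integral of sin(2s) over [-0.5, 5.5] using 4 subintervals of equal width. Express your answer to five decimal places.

0.40292

Δs = (5.5 − (-0.5))/4 = 1.5.
Midpoints: 0.25, 1.75, 3.25, 4.75.
f(0.25) ≈ 0.47943, f(1.75) ≈ -0.35078, f(3.25) ≈ 0.21512, f(4.75) ≈ -0.07515.
Sum = Δs · [f(0.25) + f(1.75) + f(3.25) + f(4.75)].
Sum ≈ 0.40292.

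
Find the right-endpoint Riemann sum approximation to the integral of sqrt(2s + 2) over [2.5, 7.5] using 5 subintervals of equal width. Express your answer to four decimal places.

17.9183

Δs = (7.5 − 2.5)/5 = 1.
Right endpoints: 3.5, 4.5, 5.5, 6.5, 7.5.
f(3.5) ≈ 3.0000, f(4.5) ≈ 3.3166, f(5.5) ≈ 3.6056, f(6.5) ≈ 3.8730, f(7.5) ≈ 4.1231.
Sum = Δs · [f(3.5) + f(4.5) + f(5.5) + f(6.5) + f(7.5)].
Sum ≈ 17.9183.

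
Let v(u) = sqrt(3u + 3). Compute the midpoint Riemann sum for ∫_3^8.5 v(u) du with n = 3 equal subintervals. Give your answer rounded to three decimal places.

Δu = (8.5 − 3)/3 = 11/6.
Midpoints: 47/12, 5.75, 91/12.
v(47/12) ≈ 3.841, v(5.75) ≈ 4.500, v(91/12) ≈ 5.074.
Sum = Δu · [v(47/12) + v(5.75) + v(91/12)].
Sum ≈ 24.594.

24.594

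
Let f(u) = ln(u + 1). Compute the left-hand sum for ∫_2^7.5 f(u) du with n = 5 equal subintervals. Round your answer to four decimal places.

8.8003

Δu = (7.5 − 2)/5 = 1.1.
Left endpoints: 2, 3.1, 4.2, 5.3, 6.4.
f(2) ≈ 1.0986, f(3.1) ≈ 1.4110, f(4.2) ≈ 1.6487, f(5.3) ≈ 1.8405, f(6.4) ≈ 2.0015.
Sum = Δu · [f(2) + f(3.1) + f(4.2) + f(5.3) + f(6.4)].
Sum ≈ 8.8003.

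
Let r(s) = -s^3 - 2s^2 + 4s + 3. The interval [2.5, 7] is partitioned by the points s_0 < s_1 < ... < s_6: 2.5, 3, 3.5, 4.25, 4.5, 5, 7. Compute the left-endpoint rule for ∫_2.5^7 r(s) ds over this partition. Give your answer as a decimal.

Subinterval widths: 0.5, 0.5, 0.75, 0.25, 0.5, 2.
Left endpoints: 2.5, 3, 3.5, 4.25, 4.5, 5.
r(2.5) = -15.125, r(3) = -30, r(3.5) = -50.375, r(4.25) = -92.890625, r(4.5) = -110.625, r(5) = -152.
Sum = Σ Δs_i · r(s_i).
Sum = -442.87890625.

-442.87890625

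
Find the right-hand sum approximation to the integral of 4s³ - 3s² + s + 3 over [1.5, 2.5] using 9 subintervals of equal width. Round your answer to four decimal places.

Δs = (2.5 − 1.5)/9 = 1/9.
Right endpoints: 29/18, 31/18, 11/6, 35/18, 37/18, 13/6, 41/18, 43/18, 2.5.
f(29/18) = 39517/2916, f(31/18) = 47405/2916, f(11/6) = 2095/108, f(35/18) = 67093/2916, f(37/18) = 79085/2916, f(13/6) = 3431/108, f(41/18) = 107845/2916, f(43/18) = 124805/2916, f(2.5) = 49.25.
Sum = Δs · [f(29/18) + f(31/18) + f(11/6) + ...].
Sum ≈ 28.9043.

28.9043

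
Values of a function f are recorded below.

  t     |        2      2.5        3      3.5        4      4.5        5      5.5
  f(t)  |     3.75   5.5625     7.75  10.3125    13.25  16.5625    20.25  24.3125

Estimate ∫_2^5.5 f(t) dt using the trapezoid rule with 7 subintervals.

Δt = 0.5.
T_7 = (0.5/2)·[3.75 + 2·5.5625 + 2·7.75 + 2·10.3125 + 2·13.25 + 2·16.5625 + 2·20.25 + 24.3125] = 43.859375.

43.859375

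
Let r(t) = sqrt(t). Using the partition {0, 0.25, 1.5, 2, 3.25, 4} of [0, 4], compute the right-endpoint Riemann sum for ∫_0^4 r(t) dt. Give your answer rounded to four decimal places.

Subinterval widths: 0.25, 1.25, 0.5, 1.25, 0.75.
Right endpoints: 0.25, 1.5, 2, 3.25, 4.
r(0.25) ≈ 0.5000, r(1.5) ≈ 1.2247, r(2) ≈ 1.4142, r(3.25) ≈ 1.8028, r(4) ≈ 2.0000.
Sum = Σ Δt_i · r(t_i).
Sum ≈ 6.1165.

6.1165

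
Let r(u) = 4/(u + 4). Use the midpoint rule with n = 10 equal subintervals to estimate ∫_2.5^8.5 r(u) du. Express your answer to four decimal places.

Δu = (8.5 − 2.5)/10 = 0.6.
Midpoints: 2.8, 3.4, 4, 4.6, 5.2, 5.8, 6.4, 7, 7.6, 8.2.
r(2.8) = 10/17, r(3.4) = 20/37, r(4) = 0.5, r(4.6) = 20/43, r(5.2) = 10/23, r(5.8) = 20/49, r(6.4) = 5/13, r(7) = 4/11, r(7.6) = 10/29, r(8.2) = 20/61.
Sum = Δu · [r(2.8) + r(3.4) + r(4) + ...].
Sum ≈ 2.6147.

2.6147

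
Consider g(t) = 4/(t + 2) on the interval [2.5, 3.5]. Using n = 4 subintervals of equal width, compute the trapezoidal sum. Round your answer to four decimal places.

Δt = (3.5 − 2.5)/4 = 0.25.
g(2.5) = 8/9, g(2.75) = 16/19, g(3) = 0.8, g(3.25) = 16/21, g(3.5) = 8/11.
T_4 = (Δt/2)·[g(t_0) + 2g(t_1) + 2g(t_2) + 2g(t_3) + g(t_4)].
Sum ≈ 0.8030.

0.8030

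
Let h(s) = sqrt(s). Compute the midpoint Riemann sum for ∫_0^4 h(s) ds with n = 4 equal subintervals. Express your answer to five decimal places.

5.38382

Δs = (4 − 0)/4 = 1.
Midpoints: 0.5, 1.5, 2.5, 3.5.
h(0.5) ≈ 0.70711, h(1.5) ≈ 1.22474, h(2.5) ≈ 1.58114, h(3.5) ≈ 1.87083.
Sum = Δs · [h(0.5) + h(1.5) + h(2.5) + h(3.5)].
Sum ≈ 5.38382.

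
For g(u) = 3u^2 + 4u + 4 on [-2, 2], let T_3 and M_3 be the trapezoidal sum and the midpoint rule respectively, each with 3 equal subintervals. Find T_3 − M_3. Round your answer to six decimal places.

5.333333

T_3 ≈ 35.55555556.
M_3 ≈ 30.22222222.
T_3 − M_3 ≈ 5.333333.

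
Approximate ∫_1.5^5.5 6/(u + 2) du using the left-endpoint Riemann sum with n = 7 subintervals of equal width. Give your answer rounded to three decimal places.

4.844

Δu = (5.5 − 1.5)/7 = 4/7.
Left endpoints: 1.5, 29/14, 37/14, 45/14, 53/14, 61/14, 69/14.
f(1.5) = 12/7, f(29/14) = 28/19, f(37/14) = 84/65, f(45/14) = 84/73, f(53/14) = 28/27, f(61/14) = 84/89, f(69/14) = 84/97.
Sum = Δu · [f(1.5) + f(29/14) + f(37/14) + ...].
Sum ≈ 4.844.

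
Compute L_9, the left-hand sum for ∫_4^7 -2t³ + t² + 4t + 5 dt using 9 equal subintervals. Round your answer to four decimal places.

Δt = (7 − 4)/9 = 1/3.
Left endpoints: 4, 13/3, 14/3, 5, 16/3, 17/3, 6, 19/3, 20/3.
f(4) = -91, f(13/3) = -3284/27, f(14/3) = -4261/27, f(5) = -200, f(16/3) = -6713/27, f(17/3) = -8212/27, f(6) = -367, f(19/3) = -11816/27, f(20/3) = -13945/27.
Sum = Δt · [f(4) + f(13/3) + f(14/3) + ...].
Sum ≈ -814.7778.

-814.7778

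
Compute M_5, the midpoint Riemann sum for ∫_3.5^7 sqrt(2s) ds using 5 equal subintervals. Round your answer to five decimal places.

Δs = (7 − 3.5)/5 = 0.7.
Midpoints: 3.85, 4.55, 5.25, 5.95, 6.65.
f(3.85) ≈ 2.77489, f(4.55) ≈ 3.01662, f(5.25) ≈ 3.24037, f(5.95) ≈ 3.44964, f(6.65) ≈ 3.64692.
Sum = Δs · [f(3.85) + f(4.55) + f(5.25) + f(5.95) + f(6.65)].
Sum ≈ 11.28990.

11.28990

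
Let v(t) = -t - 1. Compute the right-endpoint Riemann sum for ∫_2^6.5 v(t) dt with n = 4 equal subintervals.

Δt = (6.5 − 2)/4 = 1.125.
Right endpoints: 3.125, 4.25, 5.375, 6.5.
v(3.125) = -4.125, v(4.25) = -5.25, v(5.375) = -6.375, v(6.5) = -7.5.
Sum = Δt · [v(3.125) + v(4.25) + v(5.375) + v(6.5)].
Sum = -26.15625.

-26.15625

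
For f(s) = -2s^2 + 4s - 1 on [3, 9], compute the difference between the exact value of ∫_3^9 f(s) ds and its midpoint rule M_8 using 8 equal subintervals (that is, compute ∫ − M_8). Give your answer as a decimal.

-0.5625

Exact integral: ∫_3^9 f(s) ds = -330.
M_8 = -329.4375.
Error = -330 − (-329.4375) = -0.5625.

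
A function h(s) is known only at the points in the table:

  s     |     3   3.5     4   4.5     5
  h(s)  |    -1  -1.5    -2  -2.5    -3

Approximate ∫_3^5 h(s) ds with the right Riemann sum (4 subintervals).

Δs = 0.5.
Sum = 0.5·[(-1.5) + (-2) + (-2.5) + (-3)] = -4.5.

-4.5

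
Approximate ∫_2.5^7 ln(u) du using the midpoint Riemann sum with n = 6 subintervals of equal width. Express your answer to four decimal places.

6.8366

Δu = (7 − 2.5)/6 = 0.75.
Midpoints: 2.875, 3.625, 4.375, 5.125, 5.875, 6.625.
f(2.875) ≈ 1.0561, f(3.625) ≈ 1.2879, f(4.375) ≈ 1.4759, f(5.125) ≈ 1.6341, f(5.875) ≈ 1.7707, f(6.625) ≈ 1.8909.
Sum = Δu · [f(2.875) + f(3.625) + f(4.375) + ...].
Sum ≈ 6.8366.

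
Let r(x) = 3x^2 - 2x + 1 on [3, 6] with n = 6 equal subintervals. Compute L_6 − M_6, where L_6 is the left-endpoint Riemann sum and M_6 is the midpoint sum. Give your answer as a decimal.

L_6 = 146.625.
M_6 = 164.8125.
L_6 − M_6 = -18.1875.

-18.1875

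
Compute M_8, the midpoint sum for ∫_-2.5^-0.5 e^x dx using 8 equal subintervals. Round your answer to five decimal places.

0.52308

Δx = (-0.5 − (-2.5))/8 = 0.25.
Midpoints: -2.375, -2.125, -1.875, -1.625, -1.375, -1.125, -0.875, -0.625.
f(-2.375) ≈ 0.09301, f(-2.125) ≈ 0.11943, f(-1.875) ≈ 0.15335, f(-1.625) ≈ 0.19691, f(-1.375) ≈ 0.25284, f(-1.125) ≈ 0.32465, f(-0.875) ≈ 0.41686, f(-0.625) ≈ 0.53526.
Sum = Δx · [f(-2.375) + f(-2.125) + f(-1.875) + ...].
Sum ≈ 0.52308.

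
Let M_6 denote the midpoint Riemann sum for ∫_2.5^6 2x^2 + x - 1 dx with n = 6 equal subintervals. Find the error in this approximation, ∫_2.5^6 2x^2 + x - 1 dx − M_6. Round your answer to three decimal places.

0.198

Exact integral: ∫_2.5^6 f(x) dx ≈ 144.95833.
M_6 ≈ 144.75984.
Error ≈ 144.95833 − 144.75984 ≈ 0.198.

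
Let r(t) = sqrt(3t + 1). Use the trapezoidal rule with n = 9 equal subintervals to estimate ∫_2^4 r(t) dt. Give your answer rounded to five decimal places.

6.29980

Δt = (4 − 2)/9 = 2/9.
r(2) ≈ 2.64575, r(20/9) ≈ 2.76887, r(22/9) ≈ 2.88675, r(8/3) ≈ 3.00000, r(26/9) ≈ 3.10913, r(28/9) ≈ 3.21455, r(10/3) ≈ 3.31662, r(32/9) ≈ 3.41565, r(34/9) ≈ 3.51188, r(4) ≈ 3.60555.
T_9 = (Δt/2)·[r(t_0) + 2r(t_1) + ... + 2r(t_{8}) + r(t_9)].
Sum ≈ 6.29980.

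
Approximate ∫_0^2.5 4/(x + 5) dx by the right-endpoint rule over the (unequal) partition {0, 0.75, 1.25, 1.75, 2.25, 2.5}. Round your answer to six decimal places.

Subinterval widths: 0.75, 0.5, 0.5, 0.5, 0.25.
Right endpoints: 0.75, 1.25, 1.75, 2.25, 2.5.
f(0.75) = 16/23, f(1.25) = 0.64, f(1.75) = 16/27, f(2.25) = 16/29, f(2.5) = 8/15.
Sum = Σ Δx_i · f(x_i).
Sum ≈ 1.547231.

1.547231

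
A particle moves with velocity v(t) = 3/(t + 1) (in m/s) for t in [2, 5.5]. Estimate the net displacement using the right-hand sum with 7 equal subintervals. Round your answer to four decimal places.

Δt = (5.5 − 2)/7 = 0.5.
Right endpoints: 2.5, 3, 3.5, 4, 4.5, 5, 5.5.
v(2.5) = 6/7, v(3) = 0.75, v(3.5) = 2/3, v(4) = 0.6, v(4.5) = 6/11, v(5) = 0.5, v(5.5) = 6/13.
Sum = Δt · [v(2.5) + v(3) + v(3.5) + ...].
Sum ≈ 2.1904.

2.1904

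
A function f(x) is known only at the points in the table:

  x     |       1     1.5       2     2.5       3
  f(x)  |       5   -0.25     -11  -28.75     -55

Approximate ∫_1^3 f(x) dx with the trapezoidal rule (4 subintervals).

Δx = 0.5.
T_4 = (0.5/2)·[5 + 2·(-0.25) + 2·(-11) + 2·(-28.75) + (-55)] = -32.5.

-32.5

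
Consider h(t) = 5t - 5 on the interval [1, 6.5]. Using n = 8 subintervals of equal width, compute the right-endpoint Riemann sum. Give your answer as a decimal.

85.078125

Δt = (6.5 − 1)/8 = 0.6875.
Right endpoints: 1.6875, 2.375, 3.0625, 3.75, 4.4375, 5.125, 5.8125, 6.5.
h(1.6875) = 3.4375, h(2.375) = 6.875, h(3.0625) = 10.3125, h(3.75) = 13.75, h(4.4375) = 17.1875, h(5.125) = 20.625, h(5.8125) = 24.0625, h(6.5) = 27.5.
Sum = Δt · [h(1.6875) + h(2.375) + h(3.0625) + ...].
Sum = 85.078125.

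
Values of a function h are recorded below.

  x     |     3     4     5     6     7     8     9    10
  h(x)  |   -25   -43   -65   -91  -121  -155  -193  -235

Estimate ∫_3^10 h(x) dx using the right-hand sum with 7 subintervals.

-903

Δx = 1.
Sum = 1·[(-43) + (-65) + (-91) + (-121) + (-155) + (-193) + (-235)] = -903.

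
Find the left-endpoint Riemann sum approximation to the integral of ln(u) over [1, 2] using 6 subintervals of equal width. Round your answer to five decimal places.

Δu = (2 − 1)/6 = 1/6.
Left endpoints: 1, 7/6, 4/3, 1.5, 5/3, 11/6.
f(1) ≈ 0.00000, f(7/6) ≈ 0.15415, f(4/3) ≈ 0.28768, f(1.5) ≈ 0.40547, f(5/3) ≈ 0.51083, f(11/6) ≈ 0.60614.
Sum = Δu · [f(1) + f(7/6) + f(4/3) + ...].
Sum ≈ 0.32738.

0.32738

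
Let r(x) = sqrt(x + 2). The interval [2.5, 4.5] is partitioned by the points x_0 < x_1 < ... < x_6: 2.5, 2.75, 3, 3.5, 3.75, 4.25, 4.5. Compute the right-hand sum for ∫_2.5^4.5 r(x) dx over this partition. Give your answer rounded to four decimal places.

Subinterval widths: 0.25, 0.25, 0.5, 0.25, 0.5, 0.25.
Right endpoints: 2.75, 3, 3.5, 3.75, 4.25, 4.5.
r(2.75) ≈ 2.1794, r(3) ≈ 2.2361, r(3.5) ≈ 2.3452, r(3.75) ≈ 2.3979, r(4.25) ≈ 2.5000, r(4.5) ≈ 2.5495.
Sum = Σ Δx_i · r(x_i).
Sum ≈ 4.7633.

4.7633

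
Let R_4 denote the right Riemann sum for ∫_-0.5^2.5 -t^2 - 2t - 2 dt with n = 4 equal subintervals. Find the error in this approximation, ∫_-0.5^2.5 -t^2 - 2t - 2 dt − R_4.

Exact integral: ∫_-0.5^2.5 f(t) dt = -17.25.
R_4 = -22.03125.
Error = -17.25 − (-22.03125) = 4.78125.

4.78125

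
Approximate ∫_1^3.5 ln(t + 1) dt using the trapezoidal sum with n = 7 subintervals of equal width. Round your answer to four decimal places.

2.8791

Δt = (3.5 − 1)/7 = 5/14.
f(1) ≈ 0.6931, f(19/14) ≈ 0.8575, f(12/7) ≈ 0.9985, f(29/14) ≈ 1.1221, f(17/7) ≈ 1.2321, f(39/14) ≈ 1.3312, f(22/7) ≈ 1.4214, f(3.5) ≈ 1.5041.
T_7 = (Δt/2)·[f(t_0) + 2f(t_1) + ... + 2f(t_{6}) + f(t_7)].
Sum ≈ 2.8791.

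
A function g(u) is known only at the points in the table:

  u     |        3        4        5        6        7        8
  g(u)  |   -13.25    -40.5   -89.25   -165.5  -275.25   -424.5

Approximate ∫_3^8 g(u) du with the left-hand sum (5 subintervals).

Δu = 1.
Sum = 1·[(-13.25) + (-40.5) + (-89.25) + (-165.5) + (-275.25)] = -583.75.

-583.75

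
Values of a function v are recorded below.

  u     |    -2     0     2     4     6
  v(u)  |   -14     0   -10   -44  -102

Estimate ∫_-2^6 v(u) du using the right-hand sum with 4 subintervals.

Δu = 2.
Sum = 2·[0 + (-10) + (-44) + (-102)] = -312.

-312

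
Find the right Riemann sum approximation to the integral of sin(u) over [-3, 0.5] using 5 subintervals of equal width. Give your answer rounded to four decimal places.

-1.5735

Δu = (0.5 − (-3))/5 = 0.7.
Right endpoints: -2.3, -1.6, -0.9, -0.2, 0.5.
f(-2.3) ≈ -0.7457, f(-1.6) ≈ -0.9996, f(-0.9) ≈ -0.7833, f(-0.2) ≈ -0.1987, f(0.5) ≈ 0.4794.
Sum = Δu · [f(-2.3) + f(-1.6) + f(-0.9) + f(-0.2) + f(0.5)].
Sum ≈ -1.5735.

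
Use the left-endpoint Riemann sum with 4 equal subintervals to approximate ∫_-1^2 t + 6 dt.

18.375

Δt = (2 − (-1))/4 = 0.75.
Left endpoints: -1, -0.25, 0.5, 1.25.
f(-1) = 5, f(-0.25) = 5.75, f(0.5) = 6.5, f(1.25) = 7.25.
Sum = Δt · [f(-1) + f(-0.25) + f(0.5) + f(1.25)].
Sum = 18.375.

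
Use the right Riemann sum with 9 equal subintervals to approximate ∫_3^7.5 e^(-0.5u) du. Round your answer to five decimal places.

0.35140

Δu = (7.5 − 3)/9 = 0.5.
Right endpoints: 3.5, 4, 4.5, 5, 5.5, 6, 6.5, 7, 7.5.
f(3.5) ≈ 0.17377, f(4) ≈ 0.13534, f(4.5) ≈ 0.10540, f(5) ≈ 0.08208, f(5.5) ≈ 0.06393, f(6) ≈ 0.04979, f(6.5) ≈ 0.03877, f(7) ≈ 0.03020, f(7.5) ≈ 0.02352.
Sum = Δu · [f(3.5) + f(4) + f(4.5) + ...].
Sum ≈ 0.35140.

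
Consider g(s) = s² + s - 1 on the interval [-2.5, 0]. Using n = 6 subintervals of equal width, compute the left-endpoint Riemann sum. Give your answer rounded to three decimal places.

0.437

Δs = (0 − (-2.5))/6 = 5/12.
Left endpoints: -2.5, -25/12, -5/3, -1.25, -5/6, -5/12.
g(-2.5) = 2.75, g(-25/12) = 181/144, g(-5/3) = 1/9, g(-1.25) = -0.6875, g(-5/6) = -41/36, g(-5/12) = -179/144.
Sum = Δs · [g(-2.5) + g(-25/12) + g(-5/3) + ...].
Sum ≈ 0.437.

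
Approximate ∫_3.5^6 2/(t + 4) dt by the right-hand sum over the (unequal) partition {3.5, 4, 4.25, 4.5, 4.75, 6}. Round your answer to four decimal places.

Subinterval widths: 0.5, 0.25, 0.25, 0.25, 1.25.
Right endpoints: 4, 4.25, 4.5, 4.75, 6.
f(4) = 0.25, f(4.25) = 8/33, f(4.5) = 4/17, f(4.75) = 8/35, f(6) = 0.2.
Sum = Σ Δt_i · f(t_i).
Sum ≈ 0.5516.

0.5516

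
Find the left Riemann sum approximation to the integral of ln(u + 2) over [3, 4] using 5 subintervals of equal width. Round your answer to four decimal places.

1.6850

Δu = (4 − 3)/5 = 0.2.
Left endpoints: 3, 3.2, 3.4, 3.6, 3.8.
f(3) ≈ 1.6094, f(3.2) ≈ 1.6487, f(3.4) ≈ 1.6864, f(3.6) ≈ 1.7228, f(3.8) ≈ 1.7579.
Sum = Δu · [f(3) + f(3.2) + f(3.4) + f(3.6) + f(3.8)].
Sum ≈ 1.6850.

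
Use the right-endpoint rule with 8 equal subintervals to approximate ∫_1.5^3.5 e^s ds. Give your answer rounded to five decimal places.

32.36196

Δs = (3.5 − 1.5)/8 = 0.25.
Right endpoints: 1.75, 2, 2.25, 2.5, 2.75, 3, 3.25, 3.5.
f(1.75) ≈ 5.75460, f(2) ≈ 7.38906, f(2.25) ≈ 9.48774, f(2.5) ≈ 12.18249, f(2.75) ≈ 15.64263, f(3) ≈ 20.08554, f(3.25) ≈ 25.79034, f(3.5) ≈ 33.11545.
Sum = Δs · [f(1.75) + f(2) + f(2.25) + ...].
Sum ≈ 32.36196.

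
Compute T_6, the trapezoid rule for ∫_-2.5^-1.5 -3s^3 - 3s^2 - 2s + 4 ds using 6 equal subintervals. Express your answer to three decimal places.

Δs = (-1.5 − (-2.5))/6 = 1/6.
f(-2.5) = 37.125, f(-7/3) = 274/9, f(-13/6) = 1783/72, f(-2) = 20, f(-11/6) = 1157/72, f(-5/3) = 116/9, f(-1.5) = 10.375.
T_6 = (Δs/2)·[f(s_0) + 2f(s_1) + ... + 2f(s_{5}) + f(s_6)].
Sum ≈ 21.319.

21.319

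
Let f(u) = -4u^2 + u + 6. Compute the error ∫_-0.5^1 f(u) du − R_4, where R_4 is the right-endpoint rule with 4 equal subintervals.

Exact integral: ∫_-0.5^1 f(u) du = 7.875.
R_4 = 7.453125.
Error = 7.875 − 7.453125 = 0.421875.

0.421875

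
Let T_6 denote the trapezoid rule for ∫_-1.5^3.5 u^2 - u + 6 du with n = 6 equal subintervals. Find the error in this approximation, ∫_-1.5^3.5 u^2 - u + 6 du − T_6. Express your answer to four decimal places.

Exact integral: ∫_-1.5^3.5 f(u) du ≈ 40.416667.
T_6 ≈ 40.995370.
Error ≈ 40.416667 − 40.995370 ≈ -0.5787.

-0.5787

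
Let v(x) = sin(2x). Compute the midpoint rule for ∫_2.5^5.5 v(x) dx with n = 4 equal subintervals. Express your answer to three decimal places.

0.154

Δx = (5.5 − 2.5)/4 = 0.75.
Midpoints: 2.875, 3.625, 4.375, 5.125.
v(2.875) ≈ -0.508, v(3.625) ≈ 0.823, v(4.375) ≈ 0.625, v(5.125) ≈ -0.735.
Sum = Δx · [v(2.875) + v(3.625) + v(4.375) + v(5.125)].
Sum ≈ 0.154.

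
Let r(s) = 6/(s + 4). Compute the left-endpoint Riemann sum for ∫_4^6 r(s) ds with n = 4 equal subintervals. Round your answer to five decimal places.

1.37706

Δs = (6 − 4)/4 = 0.5.
Left endpoints: 4, 4.5, 5, 5.5.
r(4) = 0.75, r(4.5) = 12/17, r(5) = 2/3, r(5.5) = 12/19.
Sum = Δs · [r(4) + r(4.5) + r(5) + r(5.5)].
Sum ≈ 1.37706.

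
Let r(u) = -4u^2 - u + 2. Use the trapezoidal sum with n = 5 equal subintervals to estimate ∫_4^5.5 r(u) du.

Δu = (5.5 − 4)/5 = 0.3.
r(4) = -66, r(4.3) = -76.26, r(4.6) = -87.24, r(4.9) = -98.94, r(5.2) = -111.36, r(5.5) = -124.5.
T_5 = (Δu/2)·[r(u_0) + 2r(u_1) + ... + 2r(u_{4}) + r(u_5)].
Sum = -140.715.

-140.715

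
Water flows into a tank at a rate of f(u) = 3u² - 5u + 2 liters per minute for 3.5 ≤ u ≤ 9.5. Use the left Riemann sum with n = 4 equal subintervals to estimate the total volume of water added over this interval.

485.25

Δu = (9.5 − 3.5)/4 = 1.5.
Left endpoints: 3.5, 5, 6.5, 8.
f(3.5) = 21.25, f(5) = 52, f(6.5) = 96.25, f(8) = 154.
Sum = Δu · [f(3.5) + f(5) + f(6.5) + f(8)].
Sum = 485.25.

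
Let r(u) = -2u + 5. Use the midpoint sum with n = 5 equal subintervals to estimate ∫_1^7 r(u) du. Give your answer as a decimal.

Δu = (7 − 1)/5 = 1.2.
Midpoints: 1.6, 2.8, 4, 5.2, 6.4.
r(1.6) = 1.8, r(2.8) = -0.6, r(4) = -3, r(5.2) = -5.4, r(6.4) = -7.8.
Sum = Δu · [r(1.6) + r(2.8) + r(4) + r(5.2) + r(6.4)].
Sum = -18.

-18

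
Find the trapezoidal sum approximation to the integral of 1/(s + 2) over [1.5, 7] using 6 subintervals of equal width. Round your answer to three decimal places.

Δs = (7 − 1.5)/6 = 11/12.
f(1.5) = 2/7, f(29/12) = 12/53, f(10/3) = 0.1875, f(4.25) = 0.16, f(31/6) = 6/43, f(73/12) = 12/97, f(7) = 1/9.
T_6 = (Δs/2)·[f(s_0) + 2f(s_1) + ... + 2f(s_{5}) + f(s_6)].
Sum ≈ 0.949.

0.949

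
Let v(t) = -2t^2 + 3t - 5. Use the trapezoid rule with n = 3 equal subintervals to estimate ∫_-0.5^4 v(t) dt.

Δt = (4 − (-0.5))/3 = 1.5.
v(-0.5) = -7, v(1) = -4, v(2.5) = -10, v(4) = -25.
T_3 = (Δt/2)·[v(t_0) + 2v(t_1) + 2v(t_2) + v(t_3)].
Sum = -45.

-45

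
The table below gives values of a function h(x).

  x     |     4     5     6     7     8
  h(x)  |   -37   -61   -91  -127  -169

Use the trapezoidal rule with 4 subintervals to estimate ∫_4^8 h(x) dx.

Δx = 1.
T_4 = (1/2)·[(-37) + 2·(-61) + 2·(-91) + 2·(-127) + (-169)] = -382.

-382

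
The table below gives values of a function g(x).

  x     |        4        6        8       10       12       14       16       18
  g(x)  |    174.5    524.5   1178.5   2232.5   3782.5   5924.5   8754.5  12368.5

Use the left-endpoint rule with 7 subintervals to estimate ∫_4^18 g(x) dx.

45143

Δx = 2.
Sum = 2·[174.5 + 524.5 + 1178.5 + 2232.5 + 3782.5 + 5924.5 + 8754.5] = 45143.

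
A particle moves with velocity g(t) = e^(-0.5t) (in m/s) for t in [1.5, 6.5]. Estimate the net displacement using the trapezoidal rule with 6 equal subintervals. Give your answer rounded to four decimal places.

0.8797

Δt = (6.5 − 1.5)/6 = 5/6.
g(1.5) ≈ 0.4724, g(7/3) ≈ 0.3114, g(19/6) ≈ 0.2053, g(4) ≈ 0.1353, g(29/6) ≈ 0.0892, g(17/3) ≈ 0.0588, g(6.5) ≈ 0.0388.
T_6 = (Δt/2)·[g(t_0) + 2g(t_1) + ... + 2g(t_{5}) + g(t_6)].
Sum ≈ 0.8797.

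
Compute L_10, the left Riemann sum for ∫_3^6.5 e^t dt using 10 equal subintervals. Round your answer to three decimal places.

Δt = (6.5 − 3)/10 = 0.35.
Left endpoints: 3, 3.35, 3.7, 4.05, 4.4, 4.75, 5.1, 5.45, 5.8, 6.15.
f(3) ≈ 20.086, f(3.35) ≈ 28.503, f(3.7) ≈ 40.447, f(4.05) ≈ 57.397, f(4.4) ≈ 81.451, f(4.75) ≈ 115.584, f(5.1) ≈ 164.022, f(5.45) ≈ 232.758, f(5.8) ≈ 330.300, f(6.15) ≈ 468.717.
Sum = Δt · [f(3) + f(3.35) + f(3.7) + ...].
Sum ≈ 538.743.

538.743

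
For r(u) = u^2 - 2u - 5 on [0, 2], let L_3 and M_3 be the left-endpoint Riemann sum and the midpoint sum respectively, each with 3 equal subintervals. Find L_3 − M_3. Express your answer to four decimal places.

0.2222

L_3 ≈ -11.185185.
M_3 ≈ -11.407407.
L_3 − M_3 ≈ 0.2222.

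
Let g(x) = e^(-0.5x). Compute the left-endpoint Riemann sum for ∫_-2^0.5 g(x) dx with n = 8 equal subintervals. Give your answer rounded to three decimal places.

Δx = (0.5 − (-2))/8 = 0.3125.
Left endpoints: -2, -1.6875, -1.375, -1.0625, -0.75, -0.4375, -0.125, 0.1875.
g(-2) ≈ 2.718, g(-1.6875) ≈ 2.325, g(-1.375) ≈ 1.989, g(-1.0625) ≈ 1.701, g(-0.75) ≈ 1.455, g(-0.4375) ≈ 1.245, g(-0.125) ≈ 1.064, g(0.1875) ≈ 0.911.
Sum = Δx · [g(-2) + g(-1.6875) + g(-1.375) + ...].
Sum ≈ 4.190.

4.190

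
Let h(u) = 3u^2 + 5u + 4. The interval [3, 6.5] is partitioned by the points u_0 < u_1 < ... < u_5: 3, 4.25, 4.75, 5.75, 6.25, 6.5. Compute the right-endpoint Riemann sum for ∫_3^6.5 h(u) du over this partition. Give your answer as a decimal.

Subinterval widths: 1.25, 0.5, 1, 0.5, 0.25.
Right endpoints: 4.25, 4.75, 5.75, 6.25, 6.5.
h(4.25) = 79.4375, h(4.75) = 95.4375, h(5.75) = 131.9375, h(6.25) = 152.4375, h(6.5) = 163.25.
Sum = Σ Δu_i · h(u_i).
Sum = 395.984375.

395.984375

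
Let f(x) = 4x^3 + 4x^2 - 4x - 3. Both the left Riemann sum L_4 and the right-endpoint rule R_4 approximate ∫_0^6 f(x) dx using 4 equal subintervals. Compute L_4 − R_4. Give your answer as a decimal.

L_4 = 846.
R_4 = 2322.
L_4 − R_4 = -1476.

-1476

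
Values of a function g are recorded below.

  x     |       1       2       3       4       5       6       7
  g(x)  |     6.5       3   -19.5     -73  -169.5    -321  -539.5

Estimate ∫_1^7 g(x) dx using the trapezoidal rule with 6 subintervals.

Δx = 1.
T_6 = (1/2)·[6.5 + 2·3 + 2·(-19.5) + 2·(-73) + 2·(-169.5) + 2·(-321) + (-539.5)] = -846.5.

-846.5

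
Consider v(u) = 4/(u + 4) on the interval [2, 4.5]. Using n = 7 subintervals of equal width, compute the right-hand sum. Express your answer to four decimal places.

Δu = (4.5 − 2)/7 = 5/14.
Right endpoints: 33/14, 19/7, 43/14, 24/7, 53/14, 29/7, 4.5.
v(33/14) = 56/89, v(19/7) = 28/47, v(43/14) = 56/99, v(24/7) = 7/13, v(53/14) = 56/109, v(29/7) = 28/57, v(4.5) = 8/17.
Sum = Δu · [v(33/14) + v(19/7) + v(43/14) + ...].
Sum ≈ 1.3588.

1.3588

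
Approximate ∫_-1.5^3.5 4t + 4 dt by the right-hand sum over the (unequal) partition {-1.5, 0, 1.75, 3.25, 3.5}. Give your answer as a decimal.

Subinterval widths: 1.5, 1.75, 1.5, 0.25.
Right endpoints: 0, 1.75, 3.25, 3.5.
f(0) = 4, f(1.75) = 11, f(3.25) = 17, f(3.5) = 18.
Sum = Σ Δt_i · f(t_i).
Sum = 55.25.

55.25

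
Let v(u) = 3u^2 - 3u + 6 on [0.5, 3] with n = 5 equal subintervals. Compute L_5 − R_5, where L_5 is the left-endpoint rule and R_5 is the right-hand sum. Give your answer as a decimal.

L_5 = 24.375.
R_5 = 33.75.
L_5 − R_5 = -9.375.

-9.375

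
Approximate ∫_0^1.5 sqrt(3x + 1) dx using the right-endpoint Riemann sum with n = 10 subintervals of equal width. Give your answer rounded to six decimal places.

2.743427

Δx = (1.5 − 0)/10 = 0.15.
Right endpoints: 0.15, 0.3, 0.45, 0.6, 0.75, 0.9, 1.05, 1.2, 1.35, 1.5.
f(0.15) ≈ 1.204159, f(0.3) ≈ 1.378405, f(0.45) ≈ 1.532971, f(0.6) ≈ 1.673320, f(0.75) ≈ 1.802776, f(0.9) ≈ 1.923538, f(1.05) ≈ 2.037155, f(1.2) ≈ 2.144761, f(1.35) ≈ 2.247221, f(1.5) ≈ 2.345208.
Sum = Δx · [f(0.15) + f(0.3) + f(0.45) + ...].
Sum ≈ 2.743427.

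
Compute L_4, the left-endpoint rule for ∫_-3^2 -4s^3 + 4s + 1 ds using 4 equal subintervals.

142.8125

Δs = (2 − (-3))/4 = 1.25.
Left endpoints: -3, -1.75, -0.5, 0.75.
f(-3) = 97, f(-1.75) = 15.4375, f(-0.5) = -0.5, f(0.75) = 2.3125.
Sum = Δs · [f(-3) + f(-1.75) + f(-0.5) + f(0.75)].
Sum = 142.8125.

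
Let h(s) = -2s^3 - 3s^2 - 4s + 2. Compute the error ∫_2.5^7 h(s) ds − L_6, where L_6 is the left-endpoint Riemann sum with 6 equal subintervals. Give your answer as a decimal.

-287.0859375

Exact integral: ∫_2.5^7 h(s) ds = -1584.84375.
L_6 = -1297.7578125.
Error = -1584.84375 − (-1297.7578125) = -287.0859375.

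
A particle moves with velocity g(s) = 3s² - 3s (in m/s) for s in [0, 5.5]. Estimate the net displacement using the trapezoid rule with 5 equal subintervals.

124.3275

Δs = (5.5 − 0)/5 = 1.1.
g(0) = 0, g(1.1) = 0.33, g(2.2) = 7.92, g(3.3) = 22.77, g(4.4) = 44.88, g(5.5) = 74.25.
T_5 = (Δs/2)·[g(s_0) + 2g(s_1) + ... + 2g(s_{4}) + g(s_5)].
Sum = 124.3275.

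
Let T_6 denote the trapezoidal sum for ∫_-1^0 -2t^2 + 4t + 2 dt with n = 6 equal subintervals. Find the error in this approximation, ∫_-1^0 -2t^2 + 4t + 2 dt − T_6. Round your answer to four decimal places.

0.0093

Exact integral: ∫_-1^0 f(t) dt ≈ -0.666667.
T_6 ≈ -0.675926.
Error ≈ -0.666667 − (-0.675926) ≈ 0.0093.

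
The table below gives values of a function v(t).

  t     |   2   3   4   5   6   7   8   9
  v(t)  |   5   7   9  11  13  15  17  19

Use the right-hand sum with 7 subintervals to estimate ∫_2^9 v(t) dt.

91

Δt = 1.
Sum = 1·[7 + 9 + 11 + 13 + 15 + 17 + 19] = 91.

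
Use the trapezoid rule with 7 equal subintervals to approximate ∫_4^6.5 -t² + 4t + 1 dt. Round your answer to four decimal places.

Δt = (6.5 − 4)/7 = 5/14.
f(4) = 1, f(61/14) = -109/196, f(33/7) = -116/49, f(71/14) = -869/196, f(38/7) = -331/49, f(81/14) = -1829/196, f(43/7) = -596/49, f(6.5) = -15.25.
T_7 = (Δt/2)·[f(t_0) + 2f(t_1) + ... + 2f(t_{6}) + f(t_7)].
Sum ≈ -15.2615.

-15.2615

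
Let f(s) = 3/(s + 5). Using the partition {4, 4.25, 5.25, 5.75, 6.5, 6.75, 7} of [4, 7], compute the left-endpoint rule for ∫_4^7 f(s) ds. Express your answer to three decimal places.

Subinterval widths: 0.25, 1, 0.5, 0.75, 0.25, 0.25.
Left endpoints: 4, 4.25, 5.25, 5.75, 6.5, 6.75.
f(4) = 1/3, f(4.25) = 12/37, f(5.25) = 12/41, f(5.75) = 12/43, f(6.5) = 6/23, f(6.75) = 12/47.
Sum = Σ Δs_i · f(s_i).
Sum ≈ 0.892.

0.892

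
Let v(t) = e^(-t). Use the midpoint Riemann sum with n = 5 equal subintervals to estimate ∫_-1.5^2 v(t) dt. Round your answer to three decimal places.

4.259

Δt = (2 − (-1.5))/5 = 0.7.
Midpoints: -1.15, -0.45, 0.25, 0.95, 1.65.
v(-1.15) ≈ 3.158, v(-0.45) ≈ 1.568, v(0.25) ≈ 0.779, v(0.95) ≈ 0.387, v(1.65) ≈ 0.192.
Sum = Δt · [v(-1.15) + v(-0.45) + v(0.25) + v(0.95) + v(1.65)].
Sum ≈ 4.259.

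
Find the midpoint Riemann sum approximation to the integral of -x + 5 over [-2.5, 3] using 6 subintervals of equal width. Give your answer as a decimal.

Δx = (3 − (-2.5))/6 = 11/12.
Midpoints: -49/24, -1.125, -5/24, 17/24, 1.625, 61/24.
f(-49/24) = 169/24, f(-1.125) = 6.125, f(-5/24) = 125/24, f(17/24) = 103/24, f(1.625) = 3.375, f(61/24) = 59/24.
Sum = Δx · [f(-49/24) + f(-1.125) + f(-5/24) + ...].
Sum = 26.125.

26.125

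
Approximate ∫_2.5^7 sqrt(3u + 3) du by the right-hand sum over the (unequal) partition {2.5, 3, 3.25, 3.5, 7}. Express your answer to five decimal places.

Subinterval widths: 0.5, 0.25, 0.25, 3.5.
Right endpoints: 3, 3.25, 3.5, 7.
f(3) ≈ 3.46410, f(3.25) ≈ 3.57071, f(3.5) ≈ 3.67423, f(7) ≈ 4.89898.
Sum = Σ Δu_i · f(u_i).
Sum ≈ 20.68972.

20.68972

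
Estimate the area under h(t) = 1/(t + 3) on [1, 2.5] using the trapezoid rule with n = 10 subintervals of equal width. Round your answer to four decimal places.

Δt = (2.5 − 1)/10 = 0.15.
h(1) = 0.25, h(1.15) = 20/83, h(1.3) = 10/43, h(1.45) = 20/89, h(1.6) = 5/23, h(1.75) = 4/19, h(1.9) = 10/49, h(2.05) = 20/101, h(2.2) = 5/26, h(2.35) = 20/107, h(2.5) = 2/11.
T_10 = (Δt/2)·[h(t_0) + 2h(t_1) + ... + 2h(t_{9}) + h(t_10)].
Sum ≈ 0.3185.

0.3185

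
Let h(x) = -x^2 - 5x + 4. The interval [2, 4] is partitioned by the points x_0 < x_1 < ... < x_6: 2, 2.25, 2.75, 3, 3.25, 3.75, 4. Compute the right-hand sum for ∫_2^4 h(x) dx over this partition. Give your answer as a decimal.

Subinterval widths: 0.25, 0.5, 0.25, 0.25, 0.5, 0.25.
Right endpoints: 2.25, 2.75, 3, 3.25, 3.75, 4.
h(2.25) = -12.3125, h(2.75) = -17.3125, h(3) = -20, h(3.25) = -22.8125, h(3.75) = -28.8125, h(4) = -32.
Sum = Σ Δx_i · h(x_i).
Sum = -44.84375.

-44.84375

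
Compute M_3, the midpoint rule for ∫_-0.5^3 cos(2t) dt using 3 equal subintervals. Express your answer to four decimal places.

0.3566

Δt = (3 − (-0.5))/3 = 7/6.
Midpoints: 1/12, 1.25, 29/12.
f(1/12) ≈ 0.9861, f(1.25) ≈ -0.8011, f(29/12) ≈ 0.1206.
Sum = Δt · [f(1/12) + f(1.25) + f(29/12)].
Sum ≈ 0.3566.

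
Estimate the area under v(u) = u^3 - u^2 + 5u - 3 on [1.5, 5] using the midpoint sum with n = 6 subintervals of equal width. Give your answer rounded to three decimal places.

159.949

Δu = (5 − 1.5)/6 = 7/12.
Midpoints: 43/24, 2.375, 71/24, 85/24, 4.125, 113/24.
v(43/24) = 117499/13824, v(2.375) = 8515/512, v(71/24) = 399935/13824, v(85/24) = 644053/13824, v(4.125) = 36249/512, v(113/24) = 1420409/13824.
Sum = Δu · [v(43/24) + v(2.375) + v(71/24) + ...].
Sum ≈ 159.949.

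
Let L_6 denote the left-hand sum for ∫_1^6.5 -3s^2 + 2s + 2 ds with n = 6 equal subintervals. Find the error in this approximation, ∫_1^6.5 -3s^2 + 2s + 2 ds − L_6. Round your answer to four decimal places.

Exact integral: ∫_1^6.5 f(s) ds = -221.375.
L_6 ≈ -172.008681.
Error ≈ -221.375 − (-172.008681) ≈ -49.3663.

-49.3663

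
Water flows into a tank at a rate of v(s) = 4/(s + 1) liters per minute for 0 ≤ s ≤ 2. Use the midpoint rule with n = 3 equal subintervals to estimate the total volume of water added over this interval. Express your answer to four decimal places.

4.3333

Δs = (2 − 0)/3 = 2/3.
Midpoints: 1/3, 1, 5/3.
v(1/3) = 3, v(1) = 2, v(5/3) = 1.5.
Sum = Δs · [v(1/3) + v(1) + v(5/3)].
Sum ≈ 4.3333.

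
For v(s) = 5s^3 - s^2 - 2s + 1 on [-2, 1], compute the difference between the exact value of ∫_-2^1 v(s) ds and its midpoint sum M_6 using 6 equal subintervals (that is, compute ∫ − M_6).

-0.53125

Exact integral: ∫_-2^1 v(s) ds = -15.75.
M_6 = -15.21875.
Error = -15.75 − (-15.21875) = -0.53125.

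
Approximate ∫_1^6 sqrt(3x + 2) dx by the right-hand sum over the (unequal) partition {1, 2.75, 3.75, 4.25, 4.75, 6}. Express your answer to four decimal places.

Subinterval widths: 1.75, 1, 0.5, 0.5, 1.25.
Right endpoints: 2.75, 3.75, 4.25, 4.75, 6.
f(2.75) ≈ 3.2016, f(3.75) ≈ 3.6401, f(4.25) ≈ 3.8406, f(4.75) ≈ 4.0311, f(6) ≈ 4.4721.
Sum = Σ Δx_i · f(x_i).
Sum ≈ 18.7688.

18.7688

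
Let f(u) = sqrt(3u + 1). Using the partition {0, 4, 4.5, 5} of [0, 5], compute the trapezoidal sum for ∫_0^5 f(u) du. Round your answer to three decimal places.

13.016

Subinterval widths: 4, 0.5, 0.5.
f(0) ≈ 1.000, f(4) ≈ 3.606, f(4.5) ≈ 3.808, f(5) ≈ 4.000.
On each subinterval the trapezoid contributes (Δu_i/2)·[f(u_{i-1}) + f(u_i)].
Sum ≈ 13.016.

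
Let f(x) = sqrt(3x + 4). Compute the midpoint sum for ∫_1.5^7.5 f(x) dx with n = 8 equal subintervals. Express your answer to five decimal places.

Δx = (7.5 − 1.5)/8 = 0.75.
Midpoints: 1.875, 2.625, 3.375, 4.125, 4.875, 5.625, 6.375, 7.125.
f(1.875) ≈ 3.10242, f(2.625) ≈ 3.44601, f(3.375) ≈ 3.75832, f(4.125) ≈ 4.04660, f(4.875) ≈ 4.31567, f(5.625) ≈ 4.56892, f(6.375) ≈ 4.80885, f(7.125) ≈ 5.03736.
Sum = Δx · [f(1.875) + f(2.625) + f(3.375) + ...].
Sum ≈ 24.81311.

24.81311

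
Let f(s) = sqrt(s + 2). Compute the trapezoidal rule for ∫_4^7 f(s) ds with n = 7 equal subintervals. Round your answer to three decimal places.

8.201

Δs = (7 − 4)/7 = 3/7.
f(4) ≈ 2.449, f(31/7) ≈ 2.535, f(34/7) ≈ 2.619, f(37/7) ≈ 2.699, f(40/7) ≈ 2.777, f(43/7) ≈ 2.854, f(46/7) ≈ 2.928, f(7) ≈ 3.000.
T_7 = (Δs/2)·[f(s_0) + 2f(s_1) + ... + 2f(s_{6}) + f(s_7)].
Sum ≈ 8.201.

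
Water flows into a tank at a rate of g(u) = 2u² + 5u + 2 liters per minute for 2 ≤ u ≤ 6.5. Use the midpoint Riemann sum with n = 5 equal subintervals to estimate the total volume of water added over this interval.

281.7675

Δu = (6.5 − 2)/5 = 0.9.
Midpoints: 2.45, 3.35, 4.25, 5.15, 6.05.
g(2.45) = 26.255, g(3.35) = 41.195, g(4.25) = 59.375, g(5.15) = 80.795, g(6.05) = 105.455.
Sum = Δu · [g(2.45) + g(3.35) + g(4.25) + g(5.15) + g(6.05)].
Sum = 281.7675.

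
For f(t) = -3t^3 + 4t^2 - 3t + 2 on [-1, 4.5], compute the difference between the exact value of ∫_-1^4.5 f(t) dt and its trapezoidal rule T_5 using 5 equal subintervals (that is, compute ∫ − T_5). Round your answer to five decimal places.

13.03271

Exact integral: ∫_-1^4.5 f(t) dt ≈ -201.8385417.
T_5 = -214.87125.
Error ≈ -201.8385417 − (-214.87125) ≈ 13.03271.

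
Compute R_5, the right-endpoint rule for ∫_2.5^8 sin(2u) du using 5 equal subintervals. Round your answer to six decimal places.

Δu = (8 − 2.5)/5 = 1.1.
Right endpoints: 3.6, 4.7, 5.8, 6.9, 8.
f(3.6) ≈ 0.793668, f(4.7) ≈ 0.024775, f(5.8) ≈ -0.822829, f(6.9) ≈ 0.943696, f(8) ≈ -0.287903.
Sum = Δu · [f(3.6) + f(4.7) + f(5.8) + f(6.9) + f(8)].
Sum ≈ 0.716548.

0.716548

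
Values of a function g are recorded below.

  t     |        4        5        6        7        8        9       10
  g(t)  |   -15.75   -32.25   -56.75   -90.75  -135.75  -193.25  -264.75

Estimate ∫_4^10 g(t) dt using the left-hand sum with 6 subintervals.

Δt = 1.
Sum = 1·[(-15.75) + (-32.25) + (-56.75) + (-90.75) + (-135.75) + (-193.25)] = -524.5.

-524.5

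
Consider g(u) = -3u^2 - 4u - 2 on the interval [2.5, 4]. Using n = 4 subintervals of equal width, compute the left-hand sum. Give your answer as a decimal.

Δu = (4 − 2.5)/4 = 0.375.
Left endpoints: 2.5, 2.875, 3.25, 3.625.
g(2.5) = -30.75, g(2.875) = -38.296875, g(3.25) = -46.6875, g(3.625) = -55.921875.
Sum = Δu · [g(2.5) + g(2.875) + g(3.25) + g(3.625)].
Sum = -64.37109375.

-64.37109375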